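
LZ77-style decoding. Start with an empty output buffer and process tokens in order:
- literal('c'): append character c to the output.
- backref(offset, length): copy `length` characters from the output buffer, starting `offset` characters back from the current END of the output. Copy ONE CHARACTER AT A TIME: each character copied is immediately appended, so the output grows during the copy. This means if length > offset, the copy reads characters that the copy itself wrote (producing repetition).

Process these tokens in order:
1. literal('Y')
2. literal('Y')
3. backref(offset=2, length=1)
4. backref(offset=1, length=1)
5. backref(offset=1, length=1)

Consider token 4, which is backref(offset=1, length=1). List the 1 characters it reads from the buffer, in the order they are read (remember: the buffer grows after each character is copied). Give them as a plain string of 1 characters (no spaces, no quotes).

Token 1: literal('Y'). Output: "Y"
Token 2: literal('Y'). Output: "YY"
Token 3: backref(off=2, len=1). Copied 'Y' from pos 0. Output: "YYY"
Token 4: backref(off=1, len=1). Buffer before: "YYY" (len 3)
  byte 1: read out[2]='Y', append. Buffer now: "YYYY"

Answer: Y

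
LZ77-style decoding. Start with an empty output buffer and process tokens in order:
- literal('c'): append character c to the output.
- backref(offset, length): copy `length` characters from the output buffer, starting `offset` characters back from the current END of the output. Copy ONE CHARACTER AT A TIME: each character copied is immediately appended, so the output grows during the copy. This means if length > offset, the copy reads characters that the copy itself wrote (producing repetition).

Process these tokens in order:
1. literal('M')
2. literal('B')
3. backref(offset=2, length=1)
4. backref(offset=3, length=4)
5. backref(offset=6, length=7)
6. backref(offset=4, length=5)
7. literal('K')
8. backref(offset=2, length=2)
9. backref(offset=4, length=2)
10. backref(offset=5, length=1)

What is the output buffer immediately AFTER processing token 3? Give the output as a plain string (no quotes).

Token 1: literal('M'). Output: "M"
Token 2: literal('B'). Output: "MB"
Token 3: backref(off=2, len=1). Copied 'M' from pos 0. Output: "MBM"

Answer: MBM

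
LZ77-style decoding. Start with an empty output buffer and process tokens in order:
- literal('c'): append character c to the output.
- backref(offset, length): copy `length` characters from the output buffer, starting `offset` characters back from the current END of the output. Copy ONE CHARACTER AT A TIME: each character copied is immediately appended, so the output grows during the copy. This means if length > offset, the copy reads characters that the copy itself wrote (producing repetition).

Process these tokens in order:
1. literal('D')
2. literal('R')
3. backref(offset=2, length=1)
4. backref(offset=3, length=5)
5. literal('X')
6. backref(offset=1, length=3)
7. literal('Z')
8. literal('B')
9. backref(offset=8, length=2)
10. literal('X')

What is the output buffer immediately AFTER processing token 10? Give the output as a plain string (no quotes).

Token 1: literal('D'). Output: "D"
Token 2: literal('R'). Output: "DR"
Token 3: backref(off=2, len=1). Copied 'D' from pos 0. Output: "DRD"
Token 4: backref(off=3, len=5) (overlapping!). Copied 'DRDDR' from pos 0. Output: "DRDDRDDR"
Token 5: literal('X'). Output: "DRDDRDDRX"
Token 6: backref(off=1, len=3) (overlapping!). Copied 'XXX' from pos 8. Output: "DRDDRDDRXXXX"
Token 7: literal('Z'). Output: "DRDDRDDRXXXXZ"
Token 8: literal('B'). Output: "DRDDRDDRXXXXZB"
Token 9: backref(off=8, len=2). Copied 'DR' from pos 6. Output: "DRDDRDDRXXXXZBDR"
Token 10: literal('X'). Output: "DRDDRDDRXXXXZBDRX"

Answer: DRDDRDDRXXXXZBDRX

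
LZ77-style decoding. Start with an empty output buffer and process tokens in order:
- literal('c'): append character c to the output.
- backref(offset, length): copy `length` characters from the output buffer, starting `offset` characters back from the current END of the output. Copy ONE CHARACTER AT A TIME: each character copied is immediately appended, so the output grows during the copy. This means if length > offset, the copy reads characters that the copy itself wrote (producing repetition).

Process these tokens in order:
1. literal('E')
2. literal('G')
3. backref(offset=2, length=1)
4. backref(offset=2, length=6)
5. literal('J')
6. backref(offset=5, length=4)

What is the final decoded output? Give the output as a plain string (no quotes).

Answer: EGEGEGEGEJGEGE

Derivation:
Token 1: literal('E'). Output: "E"
Token 2: literal('G'). Output: "EG"
Token 3: backref(off=2, len=1). Copied 'E' from pos 0. Output: "EGE"
Token 4: backref(off=2, len=6) (overlapping!). Copied 'GEGEGE' from pos 1. Output: "EGEGEGEGE"
Token 5: literal('J'). Output: "EGEGEGEGEJ"
Token 6: backref(off=5, len=4). Copied 'GEGE' from pos 5. Output: "EGEGEGEGEJGEGE"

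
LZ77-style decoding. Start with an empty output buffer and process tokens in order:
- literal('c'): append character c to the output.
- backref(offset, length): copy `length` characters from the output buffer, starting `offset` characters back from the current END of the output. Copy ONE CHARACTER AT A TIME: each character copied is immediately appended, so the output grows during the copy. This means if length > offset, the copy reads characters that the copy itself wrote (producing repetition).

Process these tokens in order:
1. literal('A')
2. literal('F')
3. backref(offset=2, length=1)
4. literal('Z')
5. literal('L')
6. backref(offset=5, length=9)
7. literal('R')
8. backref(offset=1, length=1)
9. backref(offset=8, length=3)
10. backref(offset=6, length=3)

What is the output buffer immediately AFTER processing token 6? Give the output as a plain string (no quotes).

Answer: AFAZLAFAZLAFAZ

Derivation:
Token 1: literal('A'). Output: "A"
Token 2: literal('F'). Output: "AF"
Token 3: backref(off=2, len=1). Copied 'A' from pos 0. Output: "AFA"
Token 4: literal('Z'). Output: "AFAZ"
Token 5: literal('L'). Output: "AFAZL"
Token 6: backref(off=5, len=9) (overlapping!). Copied 'AFAZLAFAZ' from pos 0. Output: "AFAZLAFAZLAFAZ"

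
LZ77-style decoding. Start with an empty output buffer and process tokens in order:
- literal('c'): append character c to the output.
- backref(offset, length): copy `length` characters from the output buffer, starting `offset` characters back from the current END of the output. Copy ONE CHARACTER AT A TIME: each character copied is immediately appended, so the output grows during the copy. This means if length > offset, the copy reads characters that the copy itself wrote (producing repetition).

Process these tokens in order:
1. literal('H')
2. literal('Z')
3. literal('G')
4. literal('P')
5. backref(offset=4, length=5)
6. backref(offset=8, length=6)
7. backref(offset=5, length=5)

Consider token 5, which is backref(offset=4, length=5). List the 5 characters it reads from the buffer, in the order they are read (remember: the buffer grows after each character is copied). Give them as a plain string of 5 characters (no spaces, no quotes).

Token 1: literal('H'). Output: "H"
Token 2: literal('Z'). Output: "HZ"
Token 3: literal('G'). Output: "HZG"
Token 4: literal('P'). Output: "HZGP"
Token 5: backref(off=4, len=5). Buffer before: "HZGP" (len 4)
  byte 1: read out[0]='H', append. Buffer now: "HZGPH"
  byte 2: read out[1]='Z', append. Buffer now: "HZGPHZ"
  byte 3: read out[2]='G', append. Buffer now: "HZGPHZG"
  byte 4: read out[3]='P', append. Buffer now: "HZGPHZGP"
  byte 5: read out[4]='H', append. Buffer now: "HZGPHZGPH"

Answer: HZGPH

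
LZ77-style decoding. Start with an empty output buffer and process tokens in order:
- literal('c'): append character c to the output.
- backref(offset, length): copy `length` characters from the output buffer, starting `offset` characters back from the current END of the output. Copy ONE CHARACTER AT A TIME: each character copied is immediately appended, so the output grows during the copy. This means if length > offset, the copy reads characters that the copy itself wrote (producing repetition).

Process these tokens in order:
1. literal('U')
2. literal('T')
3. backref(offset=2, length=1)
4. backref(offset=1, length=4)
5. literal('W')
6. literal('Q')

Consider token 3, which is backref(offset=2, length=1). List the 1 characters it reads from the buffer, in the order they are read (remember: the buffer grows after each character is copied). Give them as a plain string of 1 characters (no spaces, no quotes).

Token 1: literal('U'). Output: "U"
Token 2: literal('T'). Output: "UT"
Token 3: backref(off=2, len=1). Buffer before: "UT" (len 2)
  byte 1: read out[0]='U', append. Buffer now: "UTU"

Answer: U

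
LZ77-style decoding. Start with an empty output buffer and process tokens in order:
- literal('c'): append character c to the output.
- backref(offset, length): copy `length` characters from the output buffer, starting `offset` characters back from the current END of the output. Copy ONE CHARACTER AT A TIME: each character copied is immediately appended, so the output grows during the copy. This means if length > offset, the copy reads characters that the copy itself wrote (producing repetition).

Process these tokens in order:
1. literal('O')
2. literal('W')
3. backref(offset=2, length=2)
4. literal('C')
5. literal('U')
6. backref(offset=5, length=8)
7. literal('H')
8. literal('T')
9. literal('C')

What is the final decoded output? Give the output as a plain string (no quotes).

Token 1: literal('O'). Output: "O"
Token 2: literal('W'). Output: "OW"
Token 3: backref(off=2, len=2). Copied 'OW' from pos 0. Output: "OWOW"
Token 4: literal('C'). Output: "OWOWC"
Token 5: literal('U'). Output: "OWOWCU"
Token 6: backref(off=5, len=8) (overlapping!). Copied 'WOWCUWOW' from pos 1. Output: "OWOWCUWOWCUWOW"
Token 7: literal('H'). Output: "OWOWCUWOWCUWOWH"
Token 8: literal('T'). Output: "OWOWCUWOWCUWOWHT"
Token 9: literal('C'). Output: "OWOWCUWOWCUWOWHTC"

Answer: OWOWCUWOWCUWOWHTC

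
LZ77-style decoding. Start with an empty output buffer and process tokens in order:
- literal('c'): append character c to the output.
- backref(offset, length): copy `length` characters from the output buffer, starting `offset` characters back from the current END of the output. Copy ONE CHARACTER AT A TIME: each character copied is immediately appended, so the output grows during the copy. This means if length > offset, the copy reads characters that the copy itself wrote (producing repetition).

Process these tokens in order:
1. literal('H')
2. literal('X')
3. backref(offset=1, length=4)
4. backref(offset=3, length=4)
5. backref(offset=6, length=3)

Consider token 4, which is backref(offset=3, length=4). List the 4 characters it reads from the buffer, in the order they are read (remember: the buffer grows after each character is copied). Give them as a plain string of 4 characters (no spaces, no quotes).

Token 1: literal('H'). Output: "H"
Token 2: literal('X'). Output: "HX"
Token 3: backref(off=1, len=4) (overlapping!). Copied 'XXXX' from pos 1. Output: "HXXXXX"
Token 4: backref(off=3, len=4). Buffer before: "HXXXXX" (len 6)
  byte 1: read out[3]='X', append. Buffer now: "HXXXXXX"
  byte 2: read out[4]='X', append. Buffer now: "HXXXXXXX"
  byte 3: read out[5]='X', append. Buffer now: "HXXXXXXXX"
  byte 4: read out[6]='X', append. Buffer now: "HXXXXXXXXX"

Answer: XXXX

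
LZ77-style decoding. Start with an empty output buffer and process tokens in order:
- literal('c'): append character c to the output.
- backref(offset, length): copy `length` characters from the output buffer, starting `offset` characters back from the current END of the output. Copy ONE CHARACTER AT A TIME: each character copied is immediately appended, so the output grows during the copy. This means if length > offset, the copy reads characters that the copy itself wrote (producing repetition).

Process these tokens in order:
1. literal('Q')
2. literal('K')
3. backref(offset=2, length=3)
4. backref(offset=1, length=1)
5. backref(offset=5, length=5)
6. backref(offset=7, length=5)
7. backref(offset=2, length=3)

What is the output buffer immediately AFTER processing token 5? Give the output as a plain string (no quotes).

Answer: QKQKQQKQKQQ

Derivation:
Token 1: literal('Q'). Output: "Q"
Token 2: literal('K'). Output: "QK"
Token 3: backref(off=2, len=3) (overlapping!). Copied 'QKQ' from pos 0. Output: "QKQKQ"
Token 4: backref(off=1, len=1). Copied 'Q' from pos 4. Output: "QKQKQQ"
Token 5: backref(off=5, len=5). Copied 'KQKQQ' from pos 1. Output: "QKQKQQKQKQQ"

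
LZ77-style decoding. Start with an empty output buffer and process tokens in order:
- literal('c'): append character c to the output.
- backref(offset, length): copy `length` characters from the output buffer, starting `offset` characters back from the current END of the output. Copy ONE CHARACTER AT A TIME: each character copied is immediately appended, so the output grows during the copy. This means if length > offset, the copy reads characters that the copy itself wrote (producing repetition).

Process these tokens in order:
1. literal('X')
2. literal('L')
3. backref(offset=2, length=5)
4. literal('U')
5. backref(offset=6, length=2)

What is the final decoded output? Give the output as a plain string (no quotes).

Answer: XLXLXLXUXL

Derivation:
Token 1: literal('X'). Output: "X"
Token 2: literal('L'). Output: "XL"
Token 3: backref(off=2, len=5) (overlapping!). Copied 'XLXLX' from pos 0. Output: "XLXLXLX"
Token 4: literal('U'). Output: "XLXLXLXU"
Token 5: backref(off=6, len=2). Copied 'XL' from pos 2. Output: "XLXLXLXUXL"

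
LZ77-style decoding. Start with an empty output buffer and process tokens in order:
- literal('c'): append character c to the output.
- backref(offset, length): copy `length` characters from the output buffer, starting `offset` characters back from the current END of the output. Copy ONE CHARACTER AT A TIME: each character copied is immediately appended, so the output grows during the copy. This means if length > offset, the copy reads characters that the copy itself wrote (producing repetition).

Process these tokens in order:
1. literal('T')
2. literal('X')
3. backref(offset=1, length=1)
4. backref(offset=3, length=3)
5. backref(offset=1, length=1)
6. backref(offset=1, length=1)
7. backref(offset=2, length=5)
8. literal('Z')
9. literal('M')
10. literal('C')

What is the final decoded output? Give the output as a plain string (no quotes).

Token 1: literal('T'). Output: "T"
Token 2: literal('X'). Output: "TX"
Token 3: backref(off=1, len=1). Copied 'X' from pos 1. Output: "TXX"
Token 4: backref(off=3, len=3). Copied 'TXX' from pos 0. Output: "TXXTXX"
Token 5: backref(off=1, len=1). Copied 'X' from pos 5. Output: "TXXTXXX"
Token 6: backref(off=1, len=1). Copied 'X' from pos 6. Output: "TXXTXXXX"
Token 7: backref(off=2, len=5) (overlapping!). Copied 'XXXXX' from pos 6. Output: "TXXTXXXXXXXXX"
Token 8: literal('Z'). Output: "TXXTXXXXXXXXXZ"
Token 9: literal('M'). Output: "TXXTXXXXXXXXXZM"
Token 10: literal('C'). Output: "TXXTXXXXXXXXXZMC"

Answer: TXXTXXXXXXXXXZMC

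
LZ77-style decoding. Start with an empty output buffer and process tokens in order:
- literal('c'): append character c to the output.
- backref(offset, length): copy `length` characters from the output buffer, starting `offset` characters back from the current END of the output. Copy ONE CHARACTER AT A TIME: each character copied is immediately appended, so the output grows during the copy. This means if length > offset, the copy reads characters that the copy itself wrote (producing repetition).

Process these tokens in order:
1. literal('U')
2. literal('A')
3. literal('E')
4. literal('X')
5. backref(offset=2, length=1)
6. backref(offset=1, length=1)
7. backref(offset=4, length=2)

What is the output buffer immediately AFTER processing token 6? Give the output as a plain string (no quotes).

Answer: UAEXEE

Derivation:
Token 1: literal('U'). Output: "U"
Token 2: literal('A'). Output: "UA"
Token 3: literal('E'). Output: "UAE"
Token 4: literal('X'). Output: "UAEX"
Token 5: backref(off=2, len=1). Copied 'E' from pos 2. Output: "UAEXE"
Token 6: backref(off=1, len=1). Copied 'E' from pos 4. Output: "UAEXEE"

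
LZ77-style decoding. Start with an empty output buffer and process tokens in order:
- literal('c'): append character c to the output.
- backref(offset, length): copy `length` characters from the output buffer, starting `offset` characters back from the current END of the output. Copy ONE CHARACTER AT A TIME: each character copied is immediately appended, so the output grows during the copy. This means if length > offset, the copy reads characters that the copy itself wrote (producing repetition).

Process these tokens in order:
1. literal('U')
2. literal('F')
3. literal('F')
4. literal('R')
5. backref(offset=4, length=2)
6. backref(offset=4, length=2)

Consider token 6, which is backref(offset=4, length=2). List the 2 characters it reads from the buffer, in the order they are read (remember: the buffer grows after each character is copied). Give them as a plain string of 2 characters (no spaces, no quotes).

Token 1: literal('U'). Output: "U"
Token 2: literal('F'). Output: "UF"
Token 3: literal('F'). Output: "UFF"
Token 4: literal('R'). Output: "UFFR"
Token 5: backref(off=4, len=2). Copied 'UF' from pos 0. Output: "UFFRUF"
Token 6: backref(off=4, len=2). Buffer before: "UFFRUF" (len 6)
  byte 1: read out[2]='F', append. Buffer now: "UFFRUFF"
  byte 2: read out[3]='R', append. Buffer now: "UFFRUFFR"

Answer: FR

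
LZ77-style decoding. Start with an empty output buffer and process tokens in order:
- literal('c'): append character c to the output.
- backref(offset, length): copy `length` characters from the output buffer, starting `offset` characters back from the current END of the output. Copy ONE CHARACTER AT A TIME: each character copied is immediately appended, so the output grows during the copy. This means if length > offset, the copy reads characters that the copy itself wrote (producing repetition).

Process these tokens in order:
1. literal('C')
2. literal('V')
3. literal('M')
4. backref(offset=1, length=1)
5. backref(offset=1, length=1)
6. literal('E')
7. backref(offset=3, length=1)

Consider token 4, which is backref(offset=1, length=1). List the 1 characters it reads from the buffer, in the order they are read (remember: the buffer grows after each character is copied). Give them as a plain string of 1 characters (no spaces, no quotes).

Answer: M

Derivation:
Token 1: literal('C'). Output: "C"
Token 2: literal('V'). Output: "CV"
Token 3: literal('M'). Output: "CVM"
Token 4: backref(off=1, len=1). Buffer before: "CVM" (len 3)
  byte 1: read out[2]='M', append. Buffer now: "CVMM"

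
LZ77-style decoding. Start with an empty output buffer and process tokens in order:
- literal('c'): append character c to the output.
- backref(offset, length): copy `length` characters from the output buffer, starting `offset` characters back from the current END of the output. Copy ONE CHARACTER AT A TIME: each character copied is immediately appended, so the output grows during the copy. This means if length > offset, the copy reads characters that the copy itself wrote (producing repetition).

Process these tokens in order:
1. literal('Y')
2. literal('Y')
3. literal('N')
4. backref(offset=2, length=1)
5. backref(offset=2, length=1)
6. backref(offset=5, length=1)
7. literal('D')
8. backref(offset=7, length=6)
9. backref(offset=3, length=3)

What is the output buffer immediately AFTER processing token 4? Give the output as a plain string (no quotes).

Token 1: literal('Y'). Output: "Y"
Token 2: literal('Y'). Output: "YY"
Token 3: literal('N'). Output: "YYN"
Token 4: backref(off=2, len=1). Copied 'Y' from pos 1. Output: "YYNY"

Answer: YYNY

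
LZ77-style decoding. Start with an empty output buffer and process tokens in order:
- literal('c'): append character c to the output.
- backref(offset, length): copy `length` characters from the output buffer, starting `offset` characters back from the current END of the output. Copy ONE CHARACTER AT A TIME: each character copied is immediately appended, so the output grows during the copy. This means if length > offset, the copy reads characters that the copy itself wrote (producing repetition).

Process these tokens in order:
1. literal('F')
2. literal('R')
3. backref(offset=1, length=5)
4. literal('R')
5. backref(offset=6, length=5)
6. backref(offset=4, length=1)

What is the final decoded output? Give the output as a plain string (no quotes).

Answer: FRRRRRRRRRRRRR

Derivation:
Token 1: literal('F'). Output: "F"
Token 2: literal('R'). Output: "FR"
Token 3: backref(off=1, len=5) (overlapping!). Copied 'RRRRR' from pos 1. Output: "FRRRRRR"
Token 4: literal('R'). Output: "FRRRRRRR"
Token 5: backref(off=6, len=5). Copied 'RRRRR' from pos 2. Output: "FRRRRRRRRRRRR"
Token 6: backref(off=4, len=1). Copied 'R' from pos 9. Output: "FRRRRRRRRRRRRR"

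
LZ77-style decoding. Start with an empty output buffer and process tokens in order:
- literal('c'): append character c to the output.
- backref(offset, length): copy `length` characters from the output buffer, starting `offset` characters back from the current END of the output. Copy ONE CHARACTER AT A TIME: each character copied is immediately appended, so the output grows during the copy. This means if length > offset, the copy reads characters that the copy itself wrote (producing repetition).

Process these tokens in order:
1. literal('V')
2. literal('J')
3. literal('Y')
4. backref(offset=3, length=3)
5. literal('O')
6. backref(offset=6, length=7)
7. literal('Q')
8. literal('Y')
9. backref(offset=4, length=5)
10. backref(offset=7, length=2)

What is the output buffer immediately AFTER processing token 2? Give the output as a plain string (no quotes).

Token 1: literal('V'). Output: "V"
Token 2: literal('J'). Output: "VJ"

Answer: VJ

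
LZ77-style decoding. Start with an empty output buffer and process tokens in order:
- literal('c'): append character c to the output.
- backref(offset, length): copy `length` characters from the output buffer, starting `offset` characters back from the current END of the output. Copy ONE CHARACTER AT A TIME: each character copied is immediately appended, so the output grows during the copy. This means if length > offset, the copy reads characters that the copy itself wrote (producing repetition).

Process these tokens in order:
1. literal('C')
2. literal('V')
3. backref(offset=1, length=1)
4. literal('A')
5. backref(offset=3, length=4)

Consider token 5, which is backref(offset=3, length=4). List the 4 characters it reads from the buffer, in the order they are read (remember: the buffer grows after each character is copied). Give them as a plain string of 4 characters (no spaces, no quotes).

Token 1: literal('C'). Output: "C"
Token 2: literal('V'). Output: "CV"
Token 3: backref(off=1, len=1). Copied 'V' from pos 1. Output: "CVV"
Token 4: literal('A'). Output: "CVVA"
Token 5: backref(off=3, len=4). Buffer before: "CVVA" (len 4)
  byte 1: read out[1]='V', append. Buffer now: "CVVAV"
  byte 2: read out[2]='V', append. Buffer now: "CVVAVV"
  byte 3: read out[3]='A', append. Buffer now: "CVVAVVA"
  byte 4: read out[4]='V', append. Buffer now: "CVVAVVAV"

Answer: VVAV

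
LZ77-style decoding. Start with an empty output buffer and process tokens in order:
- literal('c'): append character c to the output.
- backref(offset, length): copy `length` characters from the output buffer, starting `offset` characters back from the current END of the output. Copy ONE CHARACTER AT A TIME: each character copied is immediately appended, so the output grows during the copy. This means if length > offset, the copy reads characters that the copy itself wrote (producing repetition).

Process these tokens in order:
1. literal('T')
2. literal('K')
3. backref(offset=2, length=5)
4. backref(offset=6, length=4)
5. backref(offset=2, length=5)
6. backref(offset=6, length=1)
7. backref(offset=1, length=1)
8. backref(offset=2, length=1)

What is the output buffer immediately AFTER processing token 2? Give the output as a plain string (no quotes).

Token 1: literal('T'). Output: "T"
Token 2: literal('K'). Output: "TK"

Answer: TK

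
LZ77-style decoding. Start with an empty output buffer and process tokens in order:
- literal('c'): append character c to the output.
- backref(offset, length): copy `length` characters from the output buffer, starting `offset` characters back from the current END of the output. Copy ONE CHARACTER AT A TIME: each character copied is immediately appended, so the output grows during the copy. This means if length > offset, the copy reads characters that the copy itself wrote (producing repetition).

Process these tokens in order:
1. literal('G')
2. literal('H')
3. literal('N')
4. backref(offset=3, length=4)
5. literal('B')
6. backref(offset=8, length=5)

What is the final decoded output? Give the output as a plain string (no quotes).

Answer: GHNGHNGBGHNGH

Derivation:
Token 1: literal('G'). Output: "G"
Token 2: literal('H'). Output: "GH"
Token 3: literal('N'). Output: "GHN"
Token 4: backref(off=3, len=4) (overlapping!). Copied 'GHNG' from pos 0. Output: "GHNGHNG"
Token 5: literal('B'). Output: "GHNGHNGB"
Token 6: backref(off=8, len=5). Copied 'GHNGH' from pos 0. Output: "GHNGHNGBGHNGH"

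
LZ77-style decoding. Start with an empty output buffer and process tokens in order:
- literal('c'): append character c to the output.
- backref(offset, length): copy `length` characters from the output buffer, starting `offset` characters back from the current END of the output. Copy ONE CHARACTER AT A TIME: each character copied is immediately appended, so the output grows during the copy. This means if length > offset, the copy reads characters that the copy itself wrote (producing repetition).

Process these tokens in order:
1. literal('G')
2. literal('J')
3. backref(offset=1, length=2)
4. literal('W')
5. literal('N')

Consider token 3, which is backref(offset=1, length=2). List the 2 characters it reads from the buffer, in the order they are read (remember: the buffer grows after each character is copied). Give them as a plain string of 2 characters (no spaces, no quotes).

Answer: JJ

Derivation:
Token 1: literal('G'). Output: "G"
Token 2: literal('J'). Output: "GJ"
Token 3: backref(off=1, len=2). Buffer before: "GJ" (len 2)
  byte 1: read out[1]='J', append. Buffer now: "GJJ"
  byte 2: read out[2]='J', append. Buffer now: "GJJJ"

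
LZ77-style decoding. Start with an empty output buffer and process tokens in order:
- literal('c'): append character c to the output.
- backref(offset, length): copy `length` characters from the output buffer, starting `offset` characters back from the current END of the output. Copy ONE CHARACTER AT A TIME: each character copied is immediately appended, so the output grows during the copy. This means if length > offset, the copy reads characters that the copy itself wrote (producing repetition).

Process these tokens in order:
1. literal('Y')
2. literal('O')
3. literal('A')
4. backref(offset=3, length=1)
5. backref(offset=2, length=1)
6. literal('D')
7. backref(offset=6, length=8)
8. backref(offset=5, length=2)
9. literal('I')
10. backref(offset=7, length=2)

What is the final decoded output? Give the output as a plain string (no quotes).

Token 1: literal('Y'). Output: "Y"
Token 2: literal('O'). Output: "YO"
Token 3: literal('A'). Output: "YOA"
Token 4: backref(off=3, len=1). Copied 'Y' from pos 0. Output: "YOAY"
Token 5: backref(off=2, len=1). Copied 'A' from pos 2. Output: "YOAYA"
Token 6: literal('D'). Output: "YOAYAD"
Token 7: backref(off=6, len=8) (overlapping!). Copied 'YOAYADYO' from pos 0. Output: "YOAYADYOAYADYO"
Token 8: backref(off=5, len=2). Copied 'YA' from pos 9. Output: "YOAYADYOAYADYOYA"
Token 9: literal('I'). Output: "YOAYADYOAYADYOYAI"
Token 10: backref(off=7, len=2). Copied 'AD' from pos 10. Output: "YOAYADYOAYADYOYAIAD"

Answer: YOAYADYOAYADYOYAIAD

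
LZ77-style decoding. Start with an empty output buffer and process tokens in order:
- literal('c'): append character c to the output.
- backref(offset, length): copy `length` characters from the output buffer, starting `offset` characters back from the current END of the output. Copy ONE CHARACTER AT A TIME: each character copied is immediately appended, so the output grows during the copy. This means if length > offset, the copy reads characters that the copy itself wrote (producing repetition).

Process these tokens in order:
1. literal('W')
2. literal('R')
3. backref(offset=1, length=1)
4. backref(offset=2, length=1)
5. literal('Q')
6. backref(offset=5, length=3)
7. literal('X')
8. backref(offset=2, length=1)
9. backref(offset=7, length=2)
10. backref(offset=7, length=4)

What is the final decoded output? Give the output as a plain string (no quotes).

Answer: WRRRQWRRXRRQWRRX

Derivation:
Token 1: literal('W'). Output: "W"
Token 2: literal('R'). Output: "WR"
Token 3: backref(off=1, len=1). Copied 'R' from pos 1. Output: "WRR"
Token 4: backref(off=2, len=1). Copied 'R' from pos 1. Output: "WRRR"
Token 5: literal('Q'). Output: "WRRRQ"
Token 6: backref(off=5, len=3). Copied 'WRR' from pos 0. Output: "WRRRQWRR"
Token 7: literal('X'). Output: "WRRRQWRRX"
Token 8: backref(off=2, len=1). Copied 'R' from pos 7. Output: "WRRRQWRRXR"
Token 9: backref(off=7, len=2). Copied 'RQ' from pos 3. Output: "WRRRQWRRXRRQ"
Token 10: backref(off=7, len=4). Copied 'WRRX' from pos 5. Output: "WRRRQWRRXRRQWRRX"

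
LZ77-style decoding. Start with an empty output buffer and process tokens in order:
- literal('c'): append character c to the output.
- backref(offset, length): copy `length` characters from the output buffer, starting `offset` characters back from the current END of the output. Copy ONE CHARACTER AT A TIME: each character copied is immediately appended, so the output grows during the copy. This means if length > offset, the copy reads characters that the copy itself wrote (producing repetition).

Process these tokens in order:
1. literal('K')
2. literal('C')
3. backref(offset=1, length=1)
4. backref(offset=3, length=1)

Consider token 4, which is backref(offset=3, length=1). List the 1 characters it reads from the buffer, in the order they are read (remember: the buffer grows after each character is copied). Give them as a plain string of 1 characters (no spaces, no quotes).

Answer: K

Derivation:
Token 1: literal('K'). Output: "K"
Token 2: literal('C'). Output: "KC"
Token 3: backref(off=1, len=1). Copied 'C' from pos 1. Output: "KCC"
Token 4: backref(off=3, len=1). Buffer before: "KCC" (len 3)
  byte 1: read out[0]='K', append. Buffer now: "KCCK"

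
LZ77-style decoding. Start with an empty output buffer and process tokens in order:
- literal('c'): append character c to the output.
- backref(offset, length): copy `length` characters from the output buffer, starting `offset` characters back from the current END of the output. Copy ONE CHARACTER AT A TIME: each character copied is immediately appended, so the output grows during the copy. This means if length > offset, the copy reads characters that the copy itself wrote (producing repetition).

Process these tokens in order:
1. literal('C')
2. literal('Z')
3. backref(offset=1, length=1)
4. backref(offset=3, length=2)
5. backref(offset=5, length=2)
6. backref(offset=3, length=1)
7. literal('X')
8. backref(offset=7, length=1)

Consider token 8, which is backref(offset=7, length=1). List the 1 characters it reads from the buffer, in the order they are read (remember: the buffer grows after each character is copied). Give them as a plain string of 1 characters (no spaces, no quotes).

Token 1: literal('C'). Output: "C"
Token 2: literal('Z'). Output: "CZ"
Token 3: backref(off=1, len=1). Copied 'Z' from pos 1. Output: "CZZ"
Token 4: backref(off=3, len=2). Copied 'CZ' from pos 0. Output: "CZZCZ"
Token 5: backref(off=5, len=2). Copied 'CZ' from pos 0. Output: "CZZCZCZ"
Token 6: backref(off=3, len=1). Copied 'Z' from pos 4. Output: "CZZCZCZZ"
Token 7: literal('X'). Output: "CZZCZCZZX"
Token 8: backref(off=7, len=1). Buffer before: "CZZCZCZZX" (len 9)
  byte 1: read out[2]='Z', append. Buffer now: "CZZCZCZZXZ"

Answer: Z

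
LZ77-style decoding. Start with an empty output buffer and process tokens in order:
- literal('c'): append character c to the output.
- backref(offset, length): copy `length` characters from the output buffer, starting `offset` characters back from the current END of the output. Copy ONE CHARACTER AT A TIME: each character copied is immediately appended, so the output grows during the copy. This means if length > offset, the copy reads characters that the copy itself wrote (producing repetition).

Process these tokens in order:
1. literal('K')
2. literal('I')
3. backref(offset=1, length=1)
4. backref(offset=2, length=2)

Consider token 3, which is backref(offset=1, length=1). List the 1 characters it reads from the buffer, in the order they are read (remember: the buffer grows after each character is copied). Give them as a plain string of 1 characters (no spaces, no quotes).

Token 1: literal('K'). Output: "K"
Token 2: literal('I'). Output: "KI"
Token 3: backref(off=1, len=1). Buffer before: "KI" (len 2)
  byte 1: read out[1]='I', append. Buffer now: "KII"

Answer: I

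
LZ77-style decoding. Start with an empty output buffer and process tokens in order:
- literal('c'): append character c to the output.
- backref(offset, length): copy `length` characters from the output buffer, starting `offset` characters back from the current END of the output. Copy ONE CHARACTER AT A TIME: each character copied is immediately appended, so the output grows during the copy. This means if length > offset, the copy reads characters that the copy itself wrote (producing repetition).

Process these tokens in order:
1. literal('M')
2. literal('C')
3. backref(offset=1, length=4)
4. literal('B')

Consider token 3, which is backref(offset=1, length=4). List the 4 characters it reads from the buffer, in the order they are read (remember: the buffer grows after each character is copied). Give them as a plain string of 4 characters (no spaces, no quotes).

Token 1: literal('M'). Output: "M"
Token 2: literal('C'). Output: "MC"
Token 3: backref(off=1, len=4). Buffer before: "MC" (len 2)
  byte 1: read out[1]='C', append. Buffer now: "MCC"
  byte 2: read out[2]='C', append. Buffer now: "MCCC"
  byte 3: read out[3]='C', append. Buffer now: "MCCCC"
  byte 4: read out[4]='C', append. Buffer now: "MCCCCC"

Answer: CCCC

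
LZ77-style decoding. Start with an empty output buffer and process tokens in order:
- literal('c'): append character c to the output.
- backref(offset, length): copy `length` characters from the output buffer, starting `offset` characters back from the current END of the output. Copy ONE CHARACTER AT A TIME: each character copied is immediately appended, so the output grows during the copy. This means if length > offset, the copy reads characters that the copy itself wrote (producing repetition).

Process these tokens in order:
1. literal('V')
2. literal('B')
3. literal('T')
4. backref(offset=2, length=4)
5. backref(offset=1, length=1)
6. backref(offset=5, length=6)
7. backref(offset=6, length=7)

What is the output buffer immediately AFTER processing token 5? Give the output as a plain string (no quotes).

Token 1: literal('V'). Output: "V"
Token 2: literal('B'). Output: "VB"
Token 3: literal('T'). Output: "VBT"
Token 4: backref(off=2, len=4) (overlapping!). Copied 'BTBT' from pos 1. Output: "VBTBTBT"
Token 5: backref(off=1, len=1). Copied 'T' from pos 6. Output: "VBTBTBTT"

Answer: VBTBTBTT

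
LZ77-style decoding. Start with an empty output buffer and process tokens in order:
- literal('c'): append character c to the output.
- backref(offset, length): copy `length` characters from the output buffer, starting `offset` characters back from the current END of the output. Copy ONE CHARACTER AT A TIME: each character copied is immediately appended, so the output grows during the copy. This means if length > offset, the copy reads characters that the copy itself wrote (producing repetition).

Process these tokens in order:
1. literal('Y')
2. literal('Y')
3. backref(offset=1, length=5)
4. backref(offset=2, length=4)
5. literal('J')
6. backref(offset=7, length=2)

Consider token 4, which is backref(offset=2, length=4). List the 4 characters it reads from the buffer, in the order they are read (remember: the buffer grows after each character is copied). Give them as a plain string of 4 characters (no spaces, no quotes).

Token 1: literal('Y'). Output: "Y"
Token 2: literal('Y'). Output: "YY"
Token 3: backref(off=1, len=5) (overlapping!). Copied 'YYYYY' from pos 1. Output: "YYYYYYY"
Token 4: backref(off=2, len=4). Buffer before: "YYYYYYY" (len 7)
  byte 1: read out[5]='Y', append. Buffer now: "YYYYYYYY"
  byte 2: read out[6]='Y', append. Buffer now: "YYYYYYYYY"
  byte 3: read out[7]='Y', append. Buffer now: "YYYYYYYYYY"
  byte 4: read out[8]='Y', append. Buffer now: "YYYYYYYYYYY"

Answer: YYYY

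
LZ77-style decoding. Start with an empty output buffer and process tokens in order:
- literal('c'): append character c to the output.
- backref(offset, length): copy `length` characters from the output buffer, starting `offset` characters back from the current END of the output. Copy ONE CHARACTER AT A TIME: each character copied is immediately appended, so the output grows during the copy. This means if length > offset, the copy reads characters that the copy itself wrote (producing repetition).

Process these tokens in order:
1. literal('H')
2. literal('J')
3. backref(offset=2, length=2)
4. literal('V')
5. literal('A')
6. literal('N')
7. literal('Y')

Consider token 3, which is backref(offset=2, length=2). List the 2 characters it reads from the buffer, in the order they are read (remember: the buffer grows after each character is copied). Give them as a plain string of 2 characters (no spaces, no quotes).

Token 1: literal('H'). Output: "H"
Token 2: literal('J'). Output: "HJ"
Token 3: backref(off=2, len=2). Buffer before: "HJ" (len 2)
  byte 1: read out[0]='H', append. Buffer now: "HJH"
  byte 2: read out[1]='J', append. Buffer now: "HJHJ"

Answer: HJ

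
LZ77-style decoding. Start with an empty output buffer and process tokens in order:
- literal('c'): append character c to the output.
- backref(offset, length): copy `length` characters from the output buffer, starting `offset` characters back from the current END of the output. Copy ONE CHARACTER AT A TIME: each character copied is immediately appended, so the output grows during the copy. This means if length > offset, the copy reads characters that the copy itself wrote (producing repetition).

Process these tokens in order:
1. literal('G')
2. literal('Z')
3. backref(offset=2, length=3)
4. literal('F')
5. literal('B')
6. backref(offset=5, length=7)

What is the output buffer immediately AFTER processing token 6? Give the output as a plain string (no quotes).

Answer: GZGZGFBGZGFBGZ

Derivation:
Token 1: literal('G'). Output: "G"
Token 2: literal('Z'). Output: "GZ"
Token 3: backref(off=2, len=3) (overlapping!). Copied 'GZG' from pos 0. Output: "GZGZG"
Token 4: literal('F'). Output: "GZGZGF"
Token 5: literal('B'). Output: "GZGZGFB"
Token 6: backref(off=5, len=7) (overlapping!). Copied 'GZGFBGZ' from pos 2. Output: "GZGZGFBGZGFBGZ"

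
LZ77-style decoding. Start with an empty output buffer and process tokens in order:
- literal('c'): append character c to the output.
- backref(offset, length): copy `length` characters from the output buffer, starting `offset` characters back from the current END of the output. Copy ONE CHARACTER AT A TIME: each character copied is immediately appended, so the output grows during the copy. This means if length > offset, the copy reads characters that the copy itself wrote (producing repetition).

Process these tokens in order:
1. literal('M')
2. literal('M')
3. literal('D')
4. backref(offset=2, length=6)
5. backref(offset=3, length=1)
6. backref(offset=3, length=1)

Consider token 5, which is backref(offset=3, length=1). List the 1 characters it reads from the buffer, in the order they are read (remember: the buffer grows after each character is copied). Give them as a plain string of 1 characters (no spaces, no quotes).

Token 1: literal('M'). Output: "M"
Token 2: literal('M'). Output: "MM"
Token 3: literal('D'). Output: "MMD"
Token 4: backref(off=2, len=6) (overlapping!). Copied 'MDMDMD' from pos 1. Output: "MMDMDMDMD"
Token 5: backref(off=3, len=1). Buffer before: "MMDMDMDMD" (len 9)
  byte 1: read out[6]='D', append. Buffer now: "MMDMDMDMDD"

Answer: D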